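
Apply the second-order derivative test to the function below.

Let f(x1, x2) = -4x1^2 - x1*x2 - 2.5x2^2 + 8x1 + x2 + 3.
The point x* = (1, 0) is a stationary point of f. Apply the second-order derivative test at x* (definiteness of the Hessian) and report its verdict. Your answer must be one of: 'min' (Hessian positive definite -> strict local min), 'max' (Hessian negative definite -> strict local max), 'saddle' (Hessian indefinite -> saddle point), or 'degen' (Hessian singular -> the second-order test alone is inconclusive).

Compute the Hessian H = grad^2 f:
  H = [[-8, -1], [-1, -5]]
Verify stationarity: grad f(x*) = H x* + g = (0, 0).
Eigenvalues of H: -8.3028, -4.6972.
Both eigenvalues < 0, so H is negative definite -> x* is a strict local max.

max


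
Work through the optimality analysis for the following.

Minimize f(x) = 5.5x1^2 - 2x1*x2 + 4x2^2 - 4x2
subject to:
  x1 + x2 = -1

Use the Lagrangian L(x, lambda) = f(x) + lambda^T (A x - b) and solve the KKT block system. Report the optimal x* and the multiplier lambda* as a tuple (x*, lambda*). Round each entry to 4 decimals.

Form the Lagrangian:
  L(x, lambda) = (1/2) x^T Q x + c^T x + lambda^T (A x - b)
Stationarity (grad_x L = 0): Q x + c + A^T lambda = 0.
Primal feasibility: A x = b.

This gives the KKT block system:
  [ Q   A^T ] [ x     ]   [-c ]
  [ A    0  ] [ lambda ] = [ b ]

Solving the linear system:
  x*      = (-0.6087, -0.3913)
  lambda* = (5.913)
  f(x*)   = 3.7391

x* = (-0.6087, -0.3913), lambda* = (5.913)


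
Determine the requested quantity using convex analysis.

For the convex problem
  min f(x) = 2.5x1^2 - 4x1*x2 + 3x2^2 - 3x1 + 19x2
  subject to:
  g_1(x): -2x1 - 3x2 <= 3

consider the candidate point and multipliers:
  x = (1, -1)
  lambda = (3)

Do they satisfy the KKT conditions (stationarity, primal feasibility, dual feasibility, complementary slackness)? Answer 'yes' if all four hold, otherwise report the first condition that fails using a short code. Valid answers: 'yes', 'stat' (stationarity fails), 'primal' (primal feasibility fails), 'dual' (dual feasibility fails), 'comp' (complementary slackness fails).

Gradient of f: grad f(x) = Q x + c = (6, 9)
Constraint values g_i(x) = a_i^T x - b_i:
  g_1((1, -1)) = -2
Stationarity residual: grad f(x) + sum_i lambda_i a_i = (0, 0)
  -> stationarity OK
Primal feasibility (all g_i <= 0): OK
Dual feasibility (all lambda_i >= 0): OK
Complementary slackness (lambda_i * g_i(x) = 0 for all i): FAILS

Verdict: the first failing condition is complementary_slackness -> comp.

comp


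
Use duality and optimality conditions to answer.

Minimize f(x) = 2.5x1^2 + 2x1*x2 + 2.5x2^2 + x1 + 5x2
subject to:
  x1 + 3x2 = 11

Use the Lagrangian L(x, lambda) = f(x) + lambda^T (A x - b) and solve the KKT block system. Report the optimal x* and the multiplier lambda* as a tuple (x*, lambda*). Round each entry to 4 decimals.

Form the Lagrangian:
  L(x, lambda) = (1/2) x^T Q x + c^T x + lambda^T (A x - b)
Stationarity (grad_x L = 0): Q x + c + A^T lambda = 0.
Primal feasibility: A x = b.

This gives the KKT block system:
  [ Q   A^T ] [ x     ]   [-c ]
  [ A    0  ] [ lambda ] = [ b ]

Solving the linear system:
  x*      = (-0.1316, 3.7105)
  lambda* = (-7.7632)
  f(x*)   = 51.9079

x* = (-0.1316, 3.7105), lambda* = (-7.7632)


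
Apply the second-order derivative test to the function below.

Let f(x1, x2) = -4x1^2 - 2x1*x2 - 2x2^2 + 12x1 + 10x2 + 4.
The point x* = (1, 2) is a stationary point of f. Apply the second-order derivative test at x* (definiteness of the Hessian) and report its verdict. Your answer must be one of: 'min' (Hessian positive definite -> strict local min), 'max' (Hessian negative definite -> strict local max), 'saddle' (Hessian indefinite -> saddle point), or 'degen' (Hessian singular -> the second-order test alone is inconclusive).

Compute the Hessian H = grad^2 f:
  H = [[-8, -2], [-2, -4]]
Verify stationarity: grad f(x*) = H x* + g = (0, 0).
Eigenvalues of H: -8.8284, -3.1716.
Both eigenvalues < 0, so H is negative definite -> x* is a strict local max.

max


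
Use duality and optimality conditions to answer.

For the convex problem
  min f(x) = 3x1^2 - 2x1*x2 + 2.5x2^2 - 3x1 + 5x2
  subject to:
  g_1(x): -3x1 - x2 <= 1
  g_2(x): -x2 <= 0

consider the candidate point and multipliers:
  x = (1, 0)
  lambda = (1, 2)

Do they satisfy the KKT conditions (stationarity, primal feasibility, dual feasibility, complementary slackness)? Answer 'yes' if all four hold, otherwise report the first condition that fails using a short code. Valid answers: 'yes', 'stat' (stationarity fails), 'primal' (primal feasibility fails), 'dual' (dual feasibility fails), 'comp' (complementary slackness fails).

Gradient of f: grad f(x) = Q x + c = (3, 3)
Constraint values g_i(x) = a_i^T x - b_i:
  g_1((1, 0)) = -4
  g_2((1, 0)) = 0
Stationarity residual: grad f(x) + sum_i lambda_i a_i = (0, 0)
  -> stationarity OK
Primal feasibility (all g_i <= 0): OK
Dual feasibility (all lambda_i >= 0): OK
Complementary slackness (lambda_i * g_i(x) = 0 for all i): FAILS

Verdict: the first failing condition is complementary_slackness -> comp.

comp


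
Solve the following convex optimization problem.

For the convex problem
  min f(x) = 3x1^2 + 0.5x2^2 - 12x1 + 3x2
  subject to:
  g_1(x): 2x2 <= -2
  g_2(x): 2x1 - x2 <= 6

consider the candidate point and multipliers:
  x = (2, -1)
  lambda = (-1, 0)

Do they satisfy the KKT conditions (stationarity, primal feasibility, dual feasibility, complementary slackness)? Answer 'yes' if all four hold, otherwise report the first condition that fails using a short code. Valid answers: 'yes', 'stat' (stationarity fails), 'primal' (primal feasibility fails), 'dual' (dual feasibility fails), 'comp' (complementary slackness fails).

Gradient of f: grad f(x) = Q x + c = (0, 2)
Constraint values g_i(x) = a_i^T x - b_i:
  g_1((2, -1)) = 0
  g_2((2, -1)) = -1
Stationarity residual: grad f(x) + sum_i lambda_i a_i = (0, 0)
  -> stationarity OK
Primal feasibility (all g_i <= 0): OK
Dual feasibility (all lambda_i >= 0): FAILS
Complementary slackness (lambda_i * g_i(x) = 0 for all i): OK

Verdict: the first failing condition is dual_feasibility -> dual.

dual


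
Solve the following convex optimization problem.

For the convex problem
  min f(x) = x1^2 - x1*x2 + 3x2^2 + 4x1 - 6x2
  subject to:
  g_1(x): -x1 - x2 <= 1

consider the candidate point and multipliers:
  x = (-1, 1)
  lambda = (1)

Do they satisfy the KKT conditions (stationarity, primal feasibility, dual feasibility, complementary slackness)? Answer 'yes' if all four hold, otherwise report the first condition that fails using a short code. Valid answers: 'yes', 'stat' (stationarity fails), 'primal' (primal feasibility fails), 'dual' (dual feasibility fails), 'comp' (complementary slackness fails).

Gradient of f: grad f(x) = Q x + c = (1, 1)
Constraint values g_i(x) = a_i^T x - b_i:
  g_1((-1, 1)) = -1
Stationarity residual: grad f(x) + sum_i lambda_i a_i = (0, 0)
  -> stationarity OK
Primal feasibility (all g_i <= 0): OK
Dual feasibility (all lambda_i >= 0): OK
Complementary slackness (lambda_i * g_i(x) = 0 for all i): FAILS

Verdict: the first failing condition is complementary_slackness -> comp.

comp


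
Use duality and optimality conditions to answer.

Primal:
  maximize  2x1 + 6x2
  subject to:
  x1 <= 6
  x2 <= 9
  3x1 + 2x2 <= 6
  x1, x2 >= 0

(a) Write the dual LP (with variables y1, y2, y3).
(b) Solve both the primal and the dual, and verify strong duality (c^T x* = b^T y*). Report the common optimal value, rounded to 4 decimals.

The standard primal-dual pair for 'max c^T x s.t. A x <= b, x >= 0' is:
  Dual:  min b^T y  s.t.  A^T y >= c,  y >= 0.

So the dual LP is:
  minimize  6y1 + 9y2 + 6y3
  subject to:
    y1 + 3y3 >= 2
    y2 + 2y3 >= 6
    y1, y2, y3 >= 0

Solving the primal: x* = (0, 3).
  primal value c^T x* = 18.
Solving the dual: y* = (0, 0, 3).
  dual value b^T y* = 18.
Strong duality: c^T x* = b^T y*. Confirmed.

18


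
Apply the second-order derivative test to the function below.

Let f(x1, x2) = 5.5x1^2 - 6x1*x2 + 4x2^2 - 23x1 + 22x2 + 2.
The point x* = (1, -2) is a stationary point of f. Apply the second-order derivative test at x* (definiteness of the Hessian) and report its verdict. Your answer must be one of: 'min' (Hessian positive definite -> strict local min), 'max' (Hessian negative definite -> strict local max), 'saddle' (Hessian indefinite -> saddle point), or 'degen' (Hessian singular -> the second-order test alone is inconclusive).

Compute the Hessian H = grad^2 f:
  H = [[11, -6], [-6, 8]]
Verify stationarity: grad f(x*) = H x* + g = (0, 0).
Eigenvalues of H: 3.3153, 15.6847.
Both eigenvalues > 0, so H is positive definite -> x* is a strict local min.

min


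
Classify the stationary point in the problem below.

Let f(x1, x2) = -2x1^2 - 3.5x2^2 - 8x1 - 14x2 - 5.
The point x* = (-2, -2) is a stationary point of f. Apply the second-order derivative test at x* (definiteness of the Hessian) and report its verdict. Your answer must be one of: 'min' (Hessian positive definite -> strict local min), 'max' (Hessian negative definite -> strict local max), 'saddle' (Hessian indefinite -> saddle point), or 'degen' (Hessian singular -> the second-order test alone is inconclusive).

Compute the Hessian H = grad^2 f:
  H = [[-4, 0], [0, -7]]
Verify stationarity: grad f(x*) = H x* + g = (0, 0).
Eigenvalues of H: -7, -4.
Both eigenvalues < 0, so H is negative definite -> x* is a strict local max.

max


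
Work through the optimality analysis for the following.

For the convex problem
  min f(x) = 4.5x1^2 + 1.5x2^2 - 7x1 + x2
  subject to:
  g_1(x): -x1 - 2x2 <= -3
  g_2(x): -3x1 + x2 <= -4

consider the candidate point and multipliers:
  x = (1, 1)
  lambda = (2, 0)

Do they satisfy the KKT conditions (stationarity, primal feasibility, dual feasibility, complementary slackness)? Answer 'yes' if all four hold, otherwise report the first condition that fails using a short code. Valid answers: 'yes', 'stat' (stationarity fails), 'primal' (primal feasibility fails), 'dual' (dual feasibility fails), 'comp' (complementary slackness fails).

Gradient of f: grad f(x) = Q x + c = (2, 4)
Constraint values g_i(x) = a_i^T x - b_i:
  g_1((1, 1)) = 0
  g_2((1, 1)) = 2
Stationarity residual: grad f(x) + sum_i lambda_i a_i = (0, 0)
  -> stationarity OK
Primal feasibility (all g_i <= 0): FAILS
Dual feasibility (all lambda_i >= 0): OK
Complementary slackness (lambda_i * g_i(x) = 0 for all i): OK

Verdict: the first failing condition is primal_feasibility -> primal.

primal


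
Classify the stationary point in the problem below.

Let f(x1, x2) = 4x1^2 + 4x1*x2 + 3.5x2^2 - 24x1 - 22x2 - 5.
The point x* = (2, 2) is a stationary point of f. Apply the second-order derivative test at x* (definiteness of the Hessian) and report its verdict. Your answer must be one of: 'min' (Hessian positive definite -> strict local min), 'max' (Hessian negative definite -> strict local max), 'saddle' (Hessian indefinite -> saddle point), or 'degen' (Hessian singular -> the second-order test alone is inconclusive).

Compute the Hessian H = grad^2 f:
  H = [[8, 4], [4, 7]]
Verify stationarity: grad f(x*) = H x* + g = (0, 0).
Eigenvalues of H: 3.4689, 11.5311.
Both eigenvalues > 0, so H is positive definite -> x* is a strict local min.

min


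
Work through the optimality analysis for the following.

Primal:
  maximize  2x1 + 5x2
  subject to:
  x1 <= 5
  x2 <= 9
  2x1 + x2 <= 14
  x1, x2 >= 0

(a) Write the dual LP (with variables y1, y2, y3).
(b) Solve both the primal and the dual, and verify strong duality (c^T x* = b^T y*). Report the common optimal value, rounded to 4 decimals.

The standard primal-dual pair for 'max c^T x s.t. A x <= b, x >= 0' is:
  Dual:  min b^T y  s.t.  A^T y >= c,  y >= 0.

So the dual LP is:
  minimize  5y1 + 9y2 + 14y3
  subject to:
    y1 + 2y3 >= 2
    y2 + y3 >= 5
    y1, y2, y3 >= 0

Solving the primal: x* = (2.5, 9).
  primal value c^T x* = 50.
Solving the dual: y* = (0, 4, 1).
  dual value b^T y* = 50.
Strong duality: c^T x* = b^T y*. Confirmed.

50


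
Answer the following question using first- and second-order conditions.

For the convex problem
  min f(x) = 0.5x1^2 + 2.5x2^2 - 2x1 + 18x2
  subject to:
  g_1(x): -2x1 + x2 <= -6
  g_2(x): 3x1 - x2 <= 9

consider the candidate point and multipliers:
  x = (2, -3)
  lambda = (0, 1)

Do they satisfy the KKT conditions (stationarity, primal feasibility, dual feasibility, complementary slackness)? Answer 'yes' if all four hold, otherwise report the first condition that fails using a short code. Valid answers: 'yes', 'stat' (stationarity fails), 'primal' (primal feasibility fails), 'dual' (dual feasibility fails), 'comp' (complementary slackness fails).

Gradient of f: grad f(x) = Q x + c = (0, 3)
Constraint values g_i(x) = a_i^T x - b_i:
  g_1((2, -3)) = -1
  g_2((2, -3)) = 0
Stationarity residual: grad f(x) + sum_i lambda_i a_i = (3, 2)
  -> stationarity FAILS
Primal feasibility (all g_i <= 0): OK
Dual feasibility (all lambda_i >= 0): OK
Complementary slackness (lambda_i * g_i(x) = 0 for all i): OK

Verdict: the first failing condition is stationarity -> stat.

stat


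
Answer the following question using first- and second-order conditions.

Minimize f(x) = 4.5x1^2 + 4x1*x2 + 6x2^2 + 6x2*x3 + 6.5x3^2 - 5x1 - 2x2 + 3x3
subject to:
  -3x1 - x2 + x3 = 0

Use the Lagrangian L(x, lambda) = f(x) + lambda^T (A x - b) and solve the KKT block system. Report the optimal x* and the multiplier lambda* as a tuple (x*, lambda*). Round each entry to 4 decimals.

Form the Lagrangian:
  L(x, lambda) = (1/2) x^T Q x + c^T x + lambda^T (A x - b)
Stationarity (grad_x L = 0): Q x + c + A^T lambda = 0.
Primal feasibility: A x = b.

This gives the KKT block system:
  [ Q   A^T ] [ x     ]   [-c ]
  [ A    0  ] [ lambda ] = [ b ]

Solving the linear system:
  x*      = (-0.0925, 0.1254, -0.152)
  lambda* = (-1.7768)
  f(x*)   = -0.1222

x* = (-0.0925, 0.1254, -0.152), lambda* = (-1.7768)


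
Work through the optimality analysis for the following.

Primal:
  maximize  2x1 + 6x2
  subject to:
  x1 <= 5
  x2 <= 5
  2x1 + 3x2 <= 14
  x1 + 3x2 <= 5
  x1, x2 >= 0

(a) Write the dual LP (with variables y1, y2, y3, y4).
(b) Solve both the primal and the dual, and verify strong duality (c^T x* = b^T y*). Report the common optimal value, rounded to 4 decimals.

The standard primal-dual pair for 'max c^T x s.t. A x <= b, x >= 0' is:
  Dual:  min b^T y  s.t.  A^T y >= c,  y >= 0.

So the dual LP is:
  minimize  5y1 + 5y2 + 14y3 + 5y4
  subject to:
    y1 + 2y3 + y4 >= 2
    y2 + 3y3 + 3y4 >= 6
    y1, y2, y3, y4 >= 0

Solving the primal: x* = (5, 0).
  primal value c^T x* = 10.
Solving the dual: y* = (0, 0, 0, 2).
  dual value b^T y* = 10.
Strong duality: c^T x* = b^T y*. Confirmed.

10


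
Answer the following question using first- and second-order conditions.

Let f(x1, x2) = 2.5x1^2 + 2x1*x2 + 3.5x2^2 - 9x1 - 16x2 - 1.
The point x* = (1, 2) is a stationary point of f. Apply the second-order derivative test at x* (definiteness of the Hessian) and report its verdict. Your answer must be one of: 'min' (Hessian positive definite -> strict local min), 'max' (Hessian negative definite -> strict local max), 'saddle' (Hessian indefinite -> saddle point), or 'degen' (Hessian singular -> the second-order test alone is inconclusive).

Compute the Hessian H = grad^2 f:
  H = [[5, 2], [2, 7]]
Verify stationarity: grad f(x*) = H x* + g = (0, 0).
Eigenvalues of H: 3.7639, 8.2361.
Both eigenvalues > 0, so H is positive definite -> x* is a strict local min.

min


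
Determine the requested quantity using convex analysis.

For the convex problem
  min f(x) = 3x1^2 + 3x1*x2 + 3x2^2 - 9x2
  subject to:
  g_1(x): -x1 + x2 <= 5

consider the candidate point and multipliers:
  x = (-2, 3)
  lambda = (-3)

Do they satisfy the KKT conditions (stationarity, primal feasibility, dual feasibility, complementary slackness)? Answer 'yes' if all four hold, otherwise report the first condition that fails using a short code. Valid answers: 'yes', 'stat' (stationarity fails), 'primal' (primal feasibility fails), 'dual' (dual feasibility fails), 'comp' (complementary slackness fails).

Gradient of f: grad f(x) = Q x + c = (-3, 3)
Constraint values g_i(x) = a_i^T x - b_i:
  g_1((-2, 3)) = 0
Stationarity residual: grad f(x) + sum_i lambda_i a_i = (0, 0)
  -> stationarity OK
Primal feasibility (all g_i <= 0): OK
Dual feasibility (all lambda_i >= 0): FAILS
Complementary slackness (lambda_i * g_i(x) = 0 for all i): OK

Verdict: the first failing condition is dual_feasibility -> dual.

dual


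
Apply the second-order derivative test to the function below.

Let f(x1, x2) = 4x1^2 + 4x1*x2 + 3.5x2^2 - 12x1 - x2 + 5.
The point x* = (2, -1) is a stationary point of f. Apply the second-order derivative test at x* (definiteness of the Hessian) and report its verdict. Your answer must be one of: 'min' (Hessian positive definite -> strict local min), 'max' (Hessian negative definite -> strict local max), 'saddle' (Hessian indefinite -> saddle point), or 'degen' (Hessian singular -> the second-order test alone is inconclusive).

Compute the Hessian H = grad^2 f:
  H = [[8, 4], [4, 7]]
Verify stationarity: grad f(x*) = H x* + g = (0, 0).
Eigenvalues of H: 3.4689, 11.5311.
Both eigenvalues > 0, so H is positive definite -> x* is a strict local min.

min


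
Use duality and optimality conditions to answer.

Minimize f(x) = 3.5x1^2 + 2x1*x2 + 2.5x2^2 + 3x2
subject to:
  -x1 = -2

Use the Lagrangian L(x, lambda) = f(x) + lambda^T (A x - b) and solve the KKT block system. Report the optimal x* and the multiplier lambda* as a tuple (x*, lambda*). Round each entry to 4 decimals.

Form the Lagrangian:
  L(x, lambda) = (1/2) x^T Q x + c^T x + lambda^T (A x - b)
Stationarity (grad_x L = 0): Q x + c + A^T lambda = 0.
Primal feasibility: A x = b.

This gives the KKT block system:
  [ Q   A^T ] [ x     ]   [-c ]
  [ A    0  ] [ lambda ] = [ b ]

Solving the linear system:
  x*      = (2, -1.4)
  lambda* = (11.2)
  f(x*)   = 9.1

x* = (2, -1.4), lambda* = (11.2)


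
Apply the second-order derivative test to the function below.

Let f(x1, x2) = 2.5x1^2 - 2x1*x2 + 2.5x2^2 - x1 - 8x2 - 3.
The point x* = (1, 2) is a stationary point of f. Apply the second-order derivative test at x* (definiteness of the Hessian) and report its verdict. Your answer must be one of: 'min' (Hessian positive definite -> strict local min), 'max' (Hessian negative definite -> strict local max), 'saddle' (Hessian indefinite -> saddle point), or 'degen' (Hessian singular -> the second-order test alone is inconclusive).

Compute the Hessian H = grad^2 f:
  H = [[5, -2], [-2, 5]]
Verify stationarity: grad f(x*) = H x* + g = (0, 0).
Eigenvalues of H: 3, 7.
Both eigenvalues > 0, so H is positive definite -> x* is a strict local min.

min


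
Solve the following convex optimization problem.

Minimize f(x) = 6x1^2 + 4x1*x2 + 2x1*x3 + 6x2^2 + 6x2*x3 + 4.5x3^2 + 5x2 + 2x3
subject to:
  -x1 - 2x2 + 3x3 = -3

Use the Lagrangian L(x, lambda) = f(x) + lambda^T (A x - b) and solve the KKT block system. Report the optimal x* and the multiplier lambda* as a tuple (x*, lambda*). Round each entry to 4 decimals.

Form the Lagrangian:
  L(x, lambda) = (1/2) x^T Q x + c^T x + lambda^T (A x - b)
Stationarity (grad_x L = 0): Q x + c + A^T lambda = 0.
Primal feasibility: A x = b.

This gives the KKT block system:
  [ Q   A^T ] [ x     ]   [-c ]
  [ A    0  ] [ lambda ] = [ b ]

Solving the linear system:
  x*      = (0.199, 0.1587, -0.8279)
  lambda* = (1.3668)
  f(x*)   = 1.6192

x* = (0.199, 0.1587, -0.8279), lambda* = (1.3668)


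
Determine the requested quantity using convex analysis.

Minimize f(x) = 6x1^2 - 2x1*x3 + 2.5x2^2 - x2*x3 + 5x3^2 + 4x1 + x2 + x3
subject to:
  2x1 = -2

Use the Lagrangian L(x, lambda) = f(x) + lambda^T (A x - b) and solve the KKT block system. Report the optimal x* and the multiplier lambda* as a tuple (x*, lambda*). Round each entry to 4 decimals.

Form the Lagrangian:
  L(x, lambda) = (1/2) x^T Q x + c^T x + lambda^T (A x - b)
Stationarity (grad_x L = 0): Q x + c + A^T lambda = 0.
Primal feasibility: A x = b.

This gives the KKT block system:
  [ Q   A^T ] [ x     ]   [-c ]
  [ A    0  ] [ lambda ] = [ b ]

Solving the linear system:
  x*      = (-1, -0.2653, -0.3265)
  lambda* = (3.6735)
  f(x*)   = 1.3776

x* = (-1, -0.2653, -0.3265), lambda* = (3.6735)


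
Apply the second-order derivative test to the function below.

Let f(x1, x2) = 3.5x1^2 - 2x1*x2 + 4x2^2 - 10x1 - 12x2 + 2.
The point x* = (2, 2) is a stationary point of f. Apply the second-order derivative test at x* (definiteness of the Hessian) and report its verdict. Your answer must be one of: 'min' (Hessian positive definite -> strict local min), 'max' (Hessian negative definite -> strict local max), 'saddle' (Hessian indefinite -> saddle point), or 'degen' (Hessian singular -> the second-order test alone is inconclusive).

Compute the Hessian H = grad^2 f:
  H = [[7, -2], [-2, 8]]
Verify stationarity: grad f(x*) = H x* + g = (0, 0).
Eigenvalues of H: 5.4384, 9.5616.
Both eigenvalues > 0, so H is positive definite -> x* is a strict local min.

min


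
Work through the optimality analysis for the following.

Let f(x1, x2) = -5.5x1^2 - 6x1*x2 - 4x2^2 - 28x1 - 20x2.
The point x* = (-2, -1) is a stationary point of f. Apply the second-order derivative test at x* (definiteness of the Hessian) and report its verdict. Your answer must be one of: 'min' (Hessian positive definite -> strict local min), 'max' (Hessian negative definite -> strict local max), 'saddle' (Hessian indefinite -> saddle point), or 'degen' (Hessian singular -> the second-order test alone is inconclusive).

Compute the Hessian H = grad^2 f:
  H = [[-11, -6], [-6, -8]]
Verify stationarity: grad f(x*) = H x* + g = (0, 0).
Eigenvalues of H: -15.6847, -3.3153.
Both eigenvalues < 0, so H is negative definite -> x* is a strict local max.

max


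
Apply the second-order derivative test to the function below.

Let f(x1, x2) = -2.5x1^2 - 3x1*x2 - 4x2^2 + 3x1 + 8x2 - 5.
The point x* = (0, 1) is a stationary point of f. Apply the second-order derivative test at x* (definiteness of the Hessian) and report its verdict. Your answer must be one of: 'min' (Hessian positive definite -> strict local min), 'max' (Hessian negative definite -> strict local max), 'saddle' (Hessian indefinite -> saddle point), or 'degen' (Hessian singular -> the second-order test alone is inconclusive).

Compute the Hessian H = grad^2 f:
  H = [[-5, -3], [-3, -8]]
Verify stationarity: grad f(x*) = H x* + g = (0, 0).
Eigenvalues of H: -9.8541, -3.1459.
Both eigenvalues < 0, so H is negative definite -> x* is a strict local max.

max


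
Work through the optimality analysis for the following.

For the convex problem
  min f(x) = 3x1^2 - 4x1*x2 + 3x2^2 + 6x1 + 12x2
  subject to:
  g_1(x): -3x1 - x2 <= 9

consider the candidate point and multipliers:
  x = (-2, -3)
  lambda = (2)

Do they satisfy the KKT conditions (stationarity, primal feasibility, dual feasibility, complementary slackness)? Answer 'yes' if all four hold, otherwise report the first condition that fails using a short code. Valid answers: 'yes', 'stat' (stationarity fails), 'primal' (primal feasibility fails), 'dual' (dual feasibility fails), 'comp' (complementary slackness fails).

Gradient of f: grad f(x) = Q x + c = (6, 2)
Constraint values g_i(x) = a_i^T x - b_i:
  g_1((-2, -3)) = 0
Stationarity residual: grad f(x) + sum_i lambda_i a_i = (0, 0)
  -> stationarity OK
Primal feasibility (all g_i <= 0): OK
Dual feasibility (all lambda_i >= 0): OK
Complementary slackness (lambda_i * g_i(x) = 0 for all i): OK

Verdict: yes, KKT holds.

yes


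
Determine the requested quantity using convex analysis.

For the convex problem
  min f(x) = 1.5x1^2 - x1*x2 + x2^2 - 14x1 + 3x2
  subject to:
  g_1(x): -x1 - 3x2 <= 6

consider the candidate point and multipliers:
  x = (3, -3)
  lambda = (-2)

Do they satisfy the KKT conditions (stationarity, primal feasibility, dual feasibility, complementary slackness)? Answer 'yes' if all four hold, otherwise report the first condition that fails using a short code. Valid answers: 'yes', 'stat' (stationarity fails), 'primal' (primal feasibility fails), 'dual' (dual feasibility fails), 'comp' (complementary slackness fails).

Gradient of f: grad f(x) = Q x + c = (-2, -6)
Constraint values g_i(x) = a_i^T x - b_i:
  g_1((3, -3)) = 0
Stationarity residual: grad f(x) + sum_i lambda_i a_i = (0, 0)
  -> stationarity OK
Primal feasibility (all g_i <= 0): OK
Dual feasibility (all lambda_i >= 0): FAILS
Complementary slackness (lambda_i * g_i(x) = 0 for all i): OK

Verdict: the first failing condition is dual_feasibility -> dual.

dual


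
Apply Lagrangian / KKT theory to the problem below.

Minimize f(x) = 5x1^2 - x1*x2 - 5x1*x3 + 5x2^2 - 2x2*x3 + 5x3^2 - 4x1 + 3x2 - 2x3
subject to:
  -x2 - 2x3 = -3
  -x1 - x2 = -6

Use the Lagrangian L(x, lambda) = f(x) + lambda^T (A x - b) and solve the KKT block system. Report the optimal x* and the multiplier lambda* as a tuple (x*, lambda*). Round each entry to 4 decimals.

Form the Lagrangian:
  L(x, lambda) = (1/2) x^T Q x + c^T x + lambda^T (A x - b)
Stationarity (grad_x L = 0): Q x + c + A^T lambda = 0.
Primal feasibility: A x = b.

This gives the KKT block system:
  [ Q   A^T ] [ x     ]   [-c ]
  [ A    0  ] [ lambda ] = [ b ]

Solving the linear system:
  x*      = (3.8605, 2.1395, 0.4302)
  lambda* = (-10.6395, 30.314)
  f(x*)   = 70.0407

x* = (3.8605, 2.1395, 0.4302), lambda* = (-10.6395, 30.314)


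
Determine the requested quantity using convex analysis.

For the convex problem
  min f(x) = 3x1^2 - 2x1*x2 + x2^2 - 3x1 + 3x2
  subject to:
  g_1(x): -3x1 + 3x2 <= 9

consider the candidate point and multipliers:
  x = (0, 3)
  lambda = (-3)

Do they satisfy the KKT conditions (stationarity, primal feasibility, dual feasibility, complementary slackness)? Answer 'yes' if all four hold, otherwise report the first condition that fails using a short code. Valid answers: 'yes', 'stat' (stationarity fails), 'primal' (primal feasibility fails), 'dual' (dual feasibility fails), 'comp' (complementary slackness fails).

Gradient of f: grad f(x) = Q x + c = (-9, 9)
Constraint values g_i(x) = a_i^T x - b_i:
  g_1((0, 3)) = 0
Stationarity residual: grad f(x) + sum_i lambda_i a_i = (0, 0)
  -> stationarity OK
Primal feasibility (all g_i <= 0): OK
Dual feasibility (all lambda_i >= 0): FAILS
Complementary slackness (lambda_i * g_i(x) = 0 for all i): OK

Verdict: the first failing condition is dual_feasibility -> dual.

dual


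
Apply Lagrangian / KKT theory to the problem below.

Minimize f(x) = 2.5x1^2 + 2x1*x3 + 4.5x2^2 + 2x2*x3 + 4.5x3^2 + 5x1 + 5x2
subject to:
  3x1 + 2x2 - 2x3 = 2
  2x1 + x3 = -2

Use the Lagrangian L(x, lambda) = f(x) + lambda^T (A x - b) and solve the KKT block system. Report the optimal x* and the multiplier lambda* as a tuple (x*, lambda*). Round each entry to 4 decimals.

Form the Lagrangian:
  L(x, lambda) = (1/2) x^T Q x + c^T x + lambda^T (A x - b)
Stationarity (grad_x L = 0): Q x + c + A^T lambda = 0.
Primal feasibility: A x = b.

This gives the KKT block system:
  [ Q   A^T ] [ x     ]   [-c ]
  [ A    0  ] [ lambda ] = [ b ]

Solving the linear system:
  x*      = (-0.4029, 0.4102, -1.1942)
  lambda* = (-3.1518, 4.4292)
  f(x*)   = 7.5993

x* = (-0.4029, 0.4102, -1.1942), lambda* = (-3.1518, 4.4292)


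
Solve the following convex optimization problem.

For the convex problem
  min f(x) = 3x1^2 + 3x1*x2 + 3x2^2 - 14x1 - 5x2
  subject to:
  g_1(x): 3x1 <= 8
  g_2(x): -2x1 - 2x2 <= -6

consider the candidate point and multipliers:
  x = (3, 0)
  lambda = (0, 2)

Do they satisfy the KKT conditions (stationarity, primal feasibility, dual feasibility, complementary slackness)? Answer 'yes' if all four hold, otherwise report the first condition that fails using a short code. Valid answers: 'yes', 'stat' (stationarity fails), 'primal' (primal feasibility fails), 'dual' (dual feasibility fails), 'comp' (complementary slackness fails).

Gradient of f: grad f(x) = Q x + c = (4, 4)
Constraint values g_i(x) = a_i^T x - b_i:
  g_1((3, 0)) = 1
  g_2((3, 0)) = 0
Stationarity residual: grad f(x) + sum_i lambda_i a_i = (0, 0)
  -> stationarity OK
Primal feasibility (all g_i <= 0): FAILS
Dual feasibility (all lambda_i >= 0): OK
Complementary slackness (lambda_i * g_i(x) = 0 for all i): OK

Verdict: the first failing condition is primal_feasibility -> primal.

primal


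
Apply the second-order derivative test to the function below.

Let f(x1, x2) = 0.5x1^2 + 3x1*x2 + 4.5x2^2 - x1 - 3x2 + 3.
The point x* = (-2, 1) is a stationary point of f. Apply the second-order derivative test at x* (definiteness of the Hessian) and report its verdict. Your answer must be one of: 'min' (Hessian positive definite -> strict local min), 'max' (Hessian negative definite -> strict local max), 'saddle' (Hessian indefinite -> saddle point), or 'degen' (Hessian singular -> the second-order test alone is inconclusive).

Compute the Hessian H = grad^2 f:
  H = [[1, 3], [3, 9]]
Verify stationarity: grad f(x*) = H x* + g = (0, 0).
Eigenvalues of H: 0, 10.
H has a zero eigenvalue (singular; positive semidefinite but not definite), so H is neither positive definite, negative definite, nor indefinite. The second-order test alone is inconclusive -> degen.
(Indeed, f is constant along the null direction of H through x*, so x* is not a strict local extremum.)

degen


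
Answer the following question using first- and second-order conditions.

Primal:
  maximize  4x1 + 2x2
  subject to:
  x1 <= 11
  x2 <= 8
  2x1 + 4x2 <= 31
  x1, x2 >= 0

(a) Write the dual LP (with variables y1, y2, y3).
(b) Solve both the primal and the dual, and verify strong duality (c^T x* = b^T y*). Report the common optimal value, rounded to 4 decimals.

The standard primal-dual pair for 'max c^T x s.t. A x <= b, x >= 0' is:
  Dual:  min b^T y  s.t.  A^T y >= c,  y >= 0.

So the dual LP is:
  minimize  11y1 + 8y2 + 31y3
  subject to:
    y1 + 2y3 >= 4
    y2 + 4y3 >= 2
    y1, y2, y3 >= 0

Solving the primal: x* = (11, 2.25).
  primal value c^T x* = 48.5.
Solving the dual: y* = (3, 0, 0.5).
  dual value b^T y* = 48.5.
Strong duality: c^T x* = b^T y*. Confirmed.

48.5


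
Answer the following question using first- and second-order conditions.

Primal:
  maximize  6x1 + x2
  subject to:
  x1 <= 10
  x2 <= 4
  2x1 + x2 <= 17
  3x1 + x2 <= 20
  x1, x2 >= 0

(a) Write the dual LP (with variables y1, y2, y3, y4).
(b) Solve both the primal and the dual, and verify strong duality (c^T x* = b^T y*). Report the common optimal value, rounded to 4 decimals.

The standard primal-dual pair for 'max c^T x s.t. A x <= b, x >= 0' is:
  Dual:  min b^T y  s.t.  A^T y >= c,  y >= 0.

So the dual LP is:
  minimize  10y1 + 4y2 + 17y3 + 20y4
  subject to:
    y1 + 2y3 + 3y4 >= 6
    y2 + y3 + y4 >= 1
    y1, y2, y3, y4 >= 0

Solving the primal: x* = (6.6667, 0).
  primal value c^T x* = 40.
Solving the dual: y* = (0, 0, 0, 2).
  dual value b^T y* = 40.
Strong duality: c^T x* = b^T y*. Confirmed.

40


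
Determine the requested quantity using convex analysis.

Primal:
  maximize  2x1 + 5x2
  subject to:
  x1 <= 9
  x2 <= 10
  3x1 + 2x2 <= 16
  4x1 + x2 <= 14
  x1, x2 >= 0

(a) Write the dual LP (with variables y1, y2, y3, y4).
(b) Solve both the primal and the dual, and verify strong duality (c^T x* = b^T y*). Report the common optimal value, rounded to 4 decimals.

The standard primal-dual pair for 'max c^T x s.t. A x <= b, x >= 0' is:
  Dual:  min b^T y  s.t.  A^T y >= c,  y >= 0.

So the dual LP is:
  minimize  9y1 + 10y2 + 16y3 + 14y4
  subject to:
    y1 + 3y3 + 4y4 >= 2
    y2 + 2y3 + y4 >= 5
    y1, y2, y3, y4 >= 0

Solving the primal: x* = (0, 8).
  primal value c^T x* = 40.
Solving the dual: y* = (0, 0, 2.5, 0).
  dual value b^T y* = 40.
Strong duality: c^T x* = b^T y*. Confirmed.

40


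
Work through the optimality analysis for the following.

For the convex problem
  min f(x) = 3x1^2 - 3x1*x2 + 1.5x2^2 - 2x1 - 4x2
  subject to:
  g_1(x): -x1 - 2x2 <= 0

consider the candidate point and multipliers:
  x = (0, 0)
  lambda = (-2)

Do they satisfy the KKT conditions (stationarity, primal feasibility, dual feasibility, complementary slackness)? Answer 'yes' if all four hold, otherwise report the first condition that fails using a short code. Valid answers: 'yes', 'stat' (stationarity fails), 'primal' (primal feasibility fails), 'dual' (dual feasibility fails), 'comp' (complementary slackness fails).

Gradient of f: grad f(x) = Q x + c = (-2, -4)
Constraint values g_i(x) = a_i^T x - b_i:
  g_1((0, 0)) = 0
Stationarity residual: grad f(x) + sum_i lambda_i a_i = (0, 0)
  -> stationarity OK
Primal feasibility (all g_i <= 0): OK
Dual feasibility (all lambda_i >= 0): FAILS
Complementary slackness (lambda_i * g_i(x) = 0 for all i): OK

Verdict: the first failing condition is dual_feasibility -> dual.

dual


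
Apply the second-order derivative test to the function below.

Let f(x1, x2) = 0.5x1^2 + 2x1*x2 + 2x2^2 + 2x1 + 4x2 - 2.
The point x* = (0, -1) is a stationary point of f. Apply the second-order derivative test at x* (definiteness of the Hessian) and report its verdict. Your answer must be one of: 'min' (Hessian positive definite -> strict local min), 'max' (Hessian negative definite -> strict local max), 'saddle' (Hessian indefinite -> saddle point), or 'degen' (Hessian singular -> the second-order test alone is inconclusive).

Compute the Hessian H = grad^2 f:
  H = [[1, 2], [2, 4]]
Verify stationarity: grad f(x*) = H x* + g = (0, 0).
Eigenvalues of H: 0, 5.
H has a zero eigenvalue (singular; positive semidefinite but not definite), so H is neither positive definite, negative definite, nor indefinite. The second-order test alone is inconclusive -> degen.
(Indeed, f is constant along the null direction of H through x*, so x* is not a strict local extremum.)

degen


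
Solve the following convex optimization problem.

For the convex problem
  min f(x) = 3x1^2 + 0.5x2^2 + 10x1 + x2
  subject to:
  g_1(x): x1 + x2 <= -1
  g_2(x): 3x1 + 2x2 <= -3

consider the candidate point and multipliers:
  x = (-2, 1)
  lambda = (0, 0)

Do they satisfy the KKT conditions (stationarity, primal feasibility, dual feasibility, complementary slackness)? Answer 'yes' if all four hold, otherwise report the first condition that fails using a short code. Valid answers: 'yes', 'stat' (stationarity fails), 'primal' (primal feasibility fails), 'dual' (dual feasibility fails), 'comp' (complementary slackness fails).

Gradient of f: grad f(x) = Q x + c = (-2, 2)
Constraint values g_i(x) = a_i^T x - b_i:
  g_1((-2, 1)) = 0
  g_2((-2, 1)) = -1
Stationarity residual: grad f(x) + sum_i lambda_i a_i = (-2, 2)
  -> stationarity FAILS
Primal feasibility (all g_i <= 0): OK
Dual feasibility (all lambda_i >= 0): OK
Complementary slackness (lambda_i * g_i(x) = 0 for all i): OK

Verdict: the first failing condition is stationarity -> stat.

stat


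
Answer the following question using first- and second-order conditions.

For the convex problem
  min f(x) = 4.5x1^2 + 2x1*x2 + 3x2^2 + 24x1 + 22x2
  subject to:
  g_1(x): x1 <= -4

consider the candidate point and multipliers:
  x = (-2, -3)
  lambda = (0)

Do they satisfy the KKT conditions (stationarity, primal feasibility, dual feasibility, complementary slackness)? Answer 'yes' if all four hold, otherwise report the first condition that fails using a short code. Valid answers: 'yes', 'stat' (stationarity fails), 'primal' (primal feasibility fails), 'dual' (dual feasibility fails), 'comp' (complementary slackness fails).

Gradient of f: grad f(x) = Q x + c = (0, 0)
Constraint values g_i(x) = a_i^T x - b_i:
  g_1((-2, -3)) = 2
Stationarity residual: grad f(x) + sum_i lambda_i a_i = (0, 0)
  -> stationarity OK
Primal feasibility (all g_i <= 0): FAILS
Dual feasibility (all lambda_i >= 0): OK
Complementary slackness (lambda_i * g_i(x) = 0 for all i): OK

Verdict: the first failing condition is primal_feasibility -> primal.

primal


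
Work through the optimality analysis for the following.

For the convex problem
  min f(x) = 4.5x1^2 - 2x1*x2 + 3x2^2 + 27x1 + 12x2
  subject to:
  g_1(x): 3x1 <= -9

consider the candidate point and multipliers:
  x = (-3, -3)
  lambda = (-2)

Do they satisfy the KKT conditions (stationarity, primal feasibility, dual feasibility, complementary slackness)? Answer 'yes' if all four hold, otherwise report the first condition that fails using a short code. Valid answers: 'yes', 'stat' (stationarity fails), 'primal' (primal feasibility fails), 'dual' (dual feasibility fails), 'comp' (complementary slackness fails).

Gradient of f: grad f(x) = Q x + c = (6, 0)
Constraint values g_i(x) = a_i^T x - b_i:
  g_1((-3, -3)) = 0
Stationarity residual: grad f(x) + sum_i lambda_i a_i = (0, 0)
  -> stationarity OK
Primal feasibility (all g_i <= 0): OK
Dual feasibility (all lambda_i >= 0): FAILS
Complementary slackness (lambda_i * g_i(x) = 0 for all i): OK

Verdict: the first failing condition is dual_feasibility -> dual.

dual


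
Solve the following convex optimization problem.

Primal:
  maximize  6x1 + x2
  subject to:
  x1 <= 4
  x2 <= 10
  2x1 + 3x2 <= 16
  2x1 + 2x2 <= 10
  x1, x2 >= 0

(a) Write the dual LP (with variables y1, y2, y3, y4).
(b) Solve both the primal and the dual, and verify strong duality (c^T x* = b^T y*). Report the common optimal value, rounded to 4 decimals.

The standard primal-dual pair for 'max c^T x s.t. A x <= b, x >= 0' is:
  Dual:  min b^T y  s.t.  A^T y >= c,  y >= 0.

So the dual LP is:
  minimize  4y1 + 10y2 + 16y3 + 10y4
  subject to:
    y1 + 2y3 + 2y4 >= 6
    y2 + 3y3 + 2y4 >= 1
    y1, y2, y3, y4 >= 0

Solving the primal: x* = (4, 1).
  primal value c^T x* = 25.
Solving the dual: y* = (5, 0, 0, 0.5).
  dual value b^T y* = 25.
Strong duality: c^T x* = b^T y*. Confirmed.

25


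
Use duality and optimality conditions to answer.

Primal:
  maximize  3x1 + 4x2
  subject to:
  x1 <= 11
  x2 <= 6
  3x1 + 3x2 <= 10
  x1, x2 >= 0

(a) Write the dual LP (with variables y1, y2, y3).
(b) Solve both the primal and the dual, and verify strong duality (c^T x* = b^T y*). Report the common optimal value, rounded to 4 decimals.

The standard primal-dual pair for 'max c^T x s.t. A x <= b, x >= 0' is:
  Dual:  min b^T y  s.t.  A^T y >= c,  y >= 0.

So the dual LP is:
  minimize  11y1 + 6y2 + 10y3
  subject to:
    y1 + 3y3 >= 3
    y2 + 3y3 >= 4
    y1, y2, y3 >= 0

Solving the primal: x* = (0, 3.3333).
  primal value c^T x* = 13.3333.
Solving the dual: y* = (0, 0, 1.3333).
  dual value b^T y* = 13.3333.
Strong duality: c^T x* = b^T y*. Confirmed.

13.3333


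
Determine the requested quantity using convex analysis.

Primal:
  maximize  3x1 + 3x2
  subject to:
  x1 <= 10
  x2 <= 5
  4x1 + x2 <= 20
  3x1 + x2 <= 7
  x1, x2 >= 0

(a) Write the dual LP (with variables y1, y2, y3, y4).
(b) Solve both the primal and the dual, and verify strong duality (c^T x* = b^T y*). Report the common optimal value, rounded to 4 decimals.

The standard primal-dual pair for 'max c^T x s.t. A x <= b, x >= 0' is:
  Dual:  min b^T y  s.t.  A^T y >= c,  y >= 0.

So the dual LP is:
  minimize  10y1 + 5y2 + 20y3 + 7y4
  subject to:
    y1 + 4y3 + 3y4 >= 3
    y2 + y3 + y4 >= 3
    y1, y2, y3, y4 >= 0

Solving the primal: x* = (0.6667, 5).
  primal value c^T x* = 17.
Solving the dual: y* = (0, 2, 0, 1).
  dual value b^T y* = 17.
Strong duality: c^T x* = b^T y*. Confirmed.

17


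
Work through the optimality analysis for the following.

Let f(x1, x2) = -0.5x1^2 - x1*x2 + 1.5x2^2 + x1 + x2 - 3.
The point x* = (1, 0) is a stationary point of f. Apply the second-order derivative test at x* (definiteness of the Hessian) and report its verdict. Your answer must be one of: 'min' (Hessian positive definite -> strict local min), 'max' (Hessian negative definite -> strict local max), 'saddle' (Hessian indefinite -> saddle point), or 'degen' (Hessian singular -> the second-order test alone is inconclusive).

Compute the Hessian H = grad^2 f:
  H = [[-1, -1], [-1, 3]]
Verify stationarity: grad f(x*) = H x* + g = (0, 0).
Eigenvalues of H: -1.2361, 3.2361.
Eigenvalues have mixed signs, so H is indefinite -> x* is a saddle point.

saddle


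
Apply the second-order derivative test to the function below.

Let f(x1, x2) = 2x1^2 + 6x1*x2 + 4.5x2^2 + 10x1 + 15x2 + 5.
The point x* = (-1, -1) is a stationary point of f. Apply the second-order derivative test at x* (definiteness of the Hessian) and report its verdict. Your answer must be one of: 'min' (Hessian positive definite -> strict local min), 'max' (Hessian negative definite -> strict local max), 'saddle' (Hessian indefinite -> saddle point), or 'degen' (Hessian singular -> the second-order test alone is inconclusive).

Compute the Hessian H = grad^2 f:
  H = [[4, 6], [6, 9]]
Verify stationarity: grad f(x*) = H x* + g = (0, 0).
Eigenvalues of H: 0, 13.
H has a zero eigenvalue (singular; positive semidefinite but not definite), so H is neither positive definite, negative definite, nor indefinite. The second-order test alone is inconclusive -> degen.
(Indeed, f is constant along the null direction of H through x*, so x* is not a strict local extremum.)

degen
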